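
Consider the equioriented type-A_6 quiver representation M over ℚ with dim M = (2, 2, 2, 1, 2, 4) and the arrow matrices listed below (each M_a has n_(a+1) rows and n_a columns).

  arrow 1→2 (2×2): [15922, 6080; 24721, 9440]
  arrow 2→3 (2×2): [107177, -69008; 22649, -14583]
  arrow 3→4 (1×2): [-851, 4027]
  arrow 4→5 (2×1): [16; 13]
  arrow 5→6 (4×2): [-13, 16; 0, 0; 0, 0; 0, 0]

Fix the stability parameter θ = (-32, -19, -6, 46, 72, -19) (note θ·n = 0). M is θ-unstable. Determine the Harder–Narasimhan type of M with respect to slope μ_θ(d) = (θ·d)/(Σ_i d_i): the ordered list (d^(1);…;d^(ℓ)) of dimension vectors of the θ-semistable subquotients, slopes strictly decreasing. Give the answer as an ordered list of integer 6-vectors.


Via rank(M_{q-1}∘⋯∘M_p): M ≅ I[1,1], I[1,5], I[2,3], I[5,6], I[6,6]^3.
μ_θ-semistable layers: μ^(1)=72; μ^(2)=46; μ^(3)=53/2; μ^(4)=-6; μ^(5)=-19; μ^(6)=-32

((0, 0, 0, 0, 1, 0); (0, 0, 0, 1, 0, 0); (0, 0, 0, 0, 1, 1); (0, 0, 2, 0, 0, 0); (0, 2, 0, 0, 0, 3); (2, 0, 0, 0, 0, 0))


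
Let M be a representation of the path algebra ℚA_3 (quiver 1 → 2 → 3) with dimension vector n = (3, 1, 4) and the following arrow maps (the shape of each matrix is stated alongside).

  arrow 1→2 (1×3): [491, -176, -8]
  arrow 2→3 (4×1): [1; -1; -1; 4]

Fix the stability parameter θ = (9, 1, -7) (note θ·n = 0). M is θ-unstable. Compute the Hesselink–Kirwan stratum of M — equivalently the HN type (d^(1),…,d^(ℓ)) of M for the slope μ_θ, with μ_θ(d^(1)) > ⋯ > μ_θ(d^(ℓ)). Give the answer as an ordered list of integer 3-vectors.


Interval decomposition of M: I[1,1]^2, I[1,3], I[3,3]^3.
HN type (ℓ=3): μ^(1)=9; μ^(2)=1; μ^(3)=-7

((2, 0, 0); (1, 1, 1); (0, 0, 3))


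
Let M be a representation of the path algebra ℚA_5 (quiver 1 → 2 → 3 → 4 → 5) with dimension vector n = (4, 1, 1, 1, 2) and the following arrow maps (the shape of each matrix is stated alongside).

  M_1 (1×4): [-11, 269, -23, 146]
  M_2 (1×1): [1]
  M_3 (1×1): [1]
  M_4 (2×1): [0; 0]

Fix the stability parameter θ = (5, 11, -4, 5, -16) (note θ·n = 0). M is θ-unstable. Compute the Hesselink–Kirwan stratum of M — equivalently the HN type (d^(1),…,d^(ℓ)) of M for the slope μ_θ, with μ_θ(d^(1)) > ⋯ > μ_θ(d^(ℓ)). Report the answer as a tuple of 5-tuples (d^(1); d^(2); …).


Barcode: M ≅ I[1,1]^3, I[1,4], I[5,5]^2. HN layers by μ_θ (3 steps, strictly decreasing):
  μ^(1)=5; μ^(2)=4; μ^(3)=-16

((3, 0, 0, 1, 0); (1, 1, 1, 0, 0); (0, 0, 0, 0, 2))


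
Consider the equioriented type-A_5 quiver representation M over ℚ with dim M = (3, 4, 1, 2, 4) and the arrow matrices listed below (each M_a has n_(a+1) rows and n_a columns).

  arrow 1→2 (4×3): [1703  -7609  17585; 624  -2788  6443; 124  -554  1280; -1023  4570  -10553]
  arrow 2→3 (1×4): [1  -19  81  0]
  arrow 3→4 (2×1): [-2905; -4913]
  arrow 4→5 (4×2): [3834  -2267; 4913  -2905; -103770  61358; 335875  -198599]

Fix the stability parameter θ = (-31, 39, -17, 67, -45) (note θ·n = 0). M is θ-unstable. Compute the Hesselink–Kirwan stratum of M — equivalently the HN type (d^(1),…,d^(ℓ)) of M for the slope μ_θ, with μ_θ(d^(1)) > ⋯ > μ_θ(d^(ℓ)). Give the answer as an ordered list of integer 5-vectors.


Barcode: M ≅ I[1,2]^2, I[1,5], I[2,2], I[4,5], I[5,5]^2. HN layers by μ_θ (4 steps, strictly decreasing):
  μ^(1)=39; μ^(2)=11; μ^(3)=-31; μ^(4)=-45

((0, 3, 0, 0, 0); (0, 1, 1, 2, 2); (3, 0, 0, 0, 0); (0, 0, 0, 0, 2))


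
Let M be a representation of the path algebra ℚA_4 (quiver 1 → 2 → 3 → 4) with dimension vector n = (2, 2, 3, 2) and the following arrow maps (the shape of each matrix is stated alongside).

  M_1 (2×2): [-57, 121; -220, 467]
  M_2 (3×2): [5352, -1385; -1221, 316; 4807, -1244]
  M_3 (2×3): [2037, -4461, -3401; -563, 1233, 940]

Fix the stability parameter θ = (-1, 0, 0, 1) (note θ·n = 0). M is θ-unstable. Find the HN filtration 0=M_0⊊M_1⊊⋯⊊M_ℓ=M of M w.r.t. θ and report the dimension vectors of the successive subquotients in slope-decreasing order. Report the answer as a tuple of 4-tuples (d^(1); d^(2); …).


Via rank(M_{q-1}∘⋯∘M_p): M ≅ I[1,4]^2, I[3,3].
μ_θ-semistable layers: μ^(1)=1; μ^(2)=0; μ^(3)=-1

((0, 0, 0, 2); (0, 2, 3, 0); (2, 0, 0, 0))


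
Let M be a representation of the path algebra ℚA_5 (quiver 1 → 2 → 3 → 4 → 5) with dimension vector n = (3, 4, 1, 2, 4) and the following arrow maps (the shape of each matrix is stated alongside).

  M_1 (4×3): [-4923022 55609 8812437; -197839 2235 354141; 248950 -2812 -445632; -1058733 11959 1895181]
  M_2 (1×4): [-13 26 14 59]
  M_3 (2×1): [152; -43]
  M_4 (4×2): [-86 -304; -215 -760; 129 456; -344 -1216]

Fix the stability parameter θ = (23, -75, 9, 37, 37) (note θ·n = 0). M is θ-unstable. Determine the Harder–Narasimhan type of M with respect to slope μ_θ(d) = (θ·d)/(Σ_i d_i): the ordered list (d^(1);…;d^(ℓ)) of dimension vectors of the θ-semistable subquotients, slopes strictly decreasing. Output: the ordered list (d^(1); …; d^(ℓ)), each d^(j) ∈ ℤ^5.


Barcode: M ≅ I[1,1], I[1,2], I[1,4], I[2,2]^2, I[4,5], I[5,5]^3. HN layers by μ_θ (5 steps, strictly decreasing):
  μ^(1)=37; μ^(2)=23; μ^(3)=9; μ^(4)=-26; μ^(5)=-75

((0, 0, 0, 2, 4); (1, 0, 0, 0, 0); (0, 0, 1, 0, 0); (2, 2, 0, 0, 0); (0, 2, 0, 0, 0))


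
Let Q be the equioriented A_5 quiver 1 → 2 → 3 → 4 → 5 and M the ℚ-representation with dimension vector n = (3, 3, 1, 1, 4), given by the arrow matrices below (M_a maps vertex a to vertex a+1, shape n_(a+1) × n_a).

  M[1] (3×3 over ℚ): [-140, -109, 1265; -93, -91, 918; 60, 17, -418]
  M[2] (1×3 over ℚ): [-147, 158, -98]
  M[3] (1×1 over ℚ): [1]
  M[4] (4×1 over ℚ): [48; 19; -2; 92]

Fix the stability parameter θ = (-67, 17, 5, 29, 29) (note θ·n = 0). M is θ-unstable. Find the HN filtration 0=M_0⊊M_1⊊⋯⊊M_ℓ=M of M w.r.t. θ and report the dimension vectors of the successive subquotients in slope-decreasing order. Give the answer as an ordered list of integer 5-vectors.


Via rank(M_{q-1}∘⋯∘M_p): M ≅ I[1,2]^2, I[1,5], I[5,5]^3.
μ_θ-semistable layers: μ^(1)=29; μ^(2)=17; μ^(3)=11; μ^(4)=-67

((0, 0, 0, 1, 4); (0, 2, 0, 0, 0); (0, 1, 1, 0, 0); (3, 0, 0, 0, 0))


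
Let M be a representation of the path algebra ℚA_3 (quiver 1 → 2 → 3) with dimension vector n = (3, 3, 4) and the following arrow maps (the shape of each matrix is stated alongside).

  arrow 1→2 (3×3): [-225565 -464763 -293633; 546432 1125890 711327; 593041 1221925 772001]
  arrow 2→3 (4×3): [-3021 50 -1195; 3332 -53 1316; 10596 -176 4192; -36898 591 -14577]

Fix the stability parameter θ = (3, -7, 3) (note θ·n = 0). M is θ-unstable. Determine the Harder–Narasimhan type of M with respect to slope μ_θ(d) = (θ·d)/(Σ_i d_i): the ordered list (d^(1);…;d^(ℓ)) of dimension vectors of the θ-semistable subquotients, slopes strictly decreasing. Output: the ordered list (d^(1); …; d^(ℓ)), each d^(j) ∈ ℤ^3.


Via rank(M_{q-1}∘⋯∘M_p): M ≅ I[1,3]^3, I[3,3].
μ_θ-semistable layers: μ^(1)=3; μ^(2)=-2

((0, 0, 4); (3, 3, 0))


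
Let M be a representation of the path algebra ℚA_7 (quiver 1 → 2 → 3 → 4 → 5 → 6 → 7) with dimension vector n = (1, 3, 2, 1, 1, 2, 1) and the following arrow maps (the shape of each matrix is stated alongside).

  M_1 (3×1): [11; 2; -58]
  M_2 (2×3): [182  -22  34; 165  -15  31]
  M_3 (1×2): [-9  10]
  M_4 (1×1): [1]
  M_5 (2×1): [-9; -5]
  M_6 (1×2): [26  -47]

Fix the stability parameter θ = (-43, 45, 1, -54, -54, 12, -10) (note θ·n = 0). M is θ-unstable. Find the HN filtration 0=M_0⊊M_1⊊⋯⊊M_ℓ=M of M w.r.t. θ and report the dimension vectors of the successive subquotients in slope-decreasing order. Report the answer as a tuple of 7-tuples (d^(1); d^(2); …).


Interval decomposition of M: I[1,7], I[2,2], I[2,3], I[6,6].
HN type (ℓ=6): μ^(1)=45; μ^(2)=23; μ^(3)=12; μ^(4)=1; μ^(5)=-31/2; μ^(6)=-43

((0, 1, 0, 0, 0, 0, 0); (0, 1, 1, 0, 0, 0, 0); (0, 0, 0, 0, 0, 1, 0); (0, 0, 0, 0, 0, 1, 1); (0, 1, 1, 1, 1, 0, 0); (1, 0, 0, 0, 0, 0, 0))


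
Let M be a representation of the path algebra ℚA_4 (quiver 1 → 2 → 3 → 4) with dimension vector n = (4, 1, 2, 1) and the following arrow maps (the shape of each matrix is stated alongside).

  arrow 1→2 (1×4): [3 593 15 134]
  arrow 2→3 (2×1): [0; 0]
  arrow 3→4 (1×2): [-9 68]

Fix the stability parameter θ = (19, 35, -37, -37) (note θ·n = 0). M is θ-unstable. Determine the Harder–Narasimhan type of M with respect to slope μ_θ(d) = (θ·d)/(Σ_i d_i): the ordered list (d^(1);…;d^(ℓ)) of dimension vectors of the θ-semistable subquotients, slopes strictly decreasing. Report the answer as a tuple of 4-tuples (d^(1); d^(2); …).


Barcode: M ≅ I[1,1]^3, I[1,2], I[3,3], I[3,4]. HN layers by μ_θ (3 steps, strictly decreasing):
  μ^(1)=35; μ^(2)=19; μ^(3)=-37

((0, 1, 0, 0); (4, 0, 0, 0); (0, 0, 2, 1))


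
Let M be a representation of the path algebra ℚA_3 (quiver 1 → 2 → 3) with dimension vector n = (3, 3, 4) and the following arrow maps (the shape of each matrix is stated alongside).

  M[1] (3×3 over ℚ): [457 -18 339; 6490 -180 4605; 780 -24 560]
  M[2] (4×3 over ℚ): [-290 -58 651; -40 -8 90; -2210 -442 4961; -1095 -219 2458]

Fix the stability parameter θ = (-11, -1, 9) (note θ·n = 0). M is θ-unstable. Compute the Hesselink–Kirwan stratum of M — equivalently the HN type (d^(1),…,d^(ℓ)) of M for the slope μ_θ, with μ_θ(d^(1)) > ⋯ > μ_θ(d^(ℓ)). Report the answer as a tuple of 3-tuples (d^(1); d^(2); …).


Barcode: M ≅ I[1,1], I[1,2], I[1,3], I[2,3], I[3,3]^2. HN layers by μ_θ (3 steps, strictly decreasing):
  μ^(1)=9; μ^(2)=-1; μ^(3)=-11

((0, 0, 4); (0, 3, 0); (3, 0, 0))


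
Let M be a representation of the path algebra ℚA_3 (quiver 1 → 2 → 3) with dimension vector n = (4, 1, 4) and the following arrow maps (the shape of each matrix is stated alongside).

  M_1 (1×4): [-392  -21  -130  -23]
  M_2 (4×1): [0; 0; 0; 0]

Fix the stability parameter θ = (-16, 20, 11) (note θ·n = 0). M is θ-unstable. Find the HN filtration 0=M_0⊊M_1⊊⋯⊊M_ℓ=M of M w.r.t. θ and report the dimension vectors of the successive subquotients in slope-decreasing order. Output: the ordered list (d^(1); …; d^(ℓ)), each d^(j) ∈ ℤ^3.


Via rank(M_{q-1}∘⋯∘M_p): M ≅ I[1,1]^3, I[1,2], I[3,3]^4.
μ_θ-semistable layers: μ^(1)=20; μ^(2)=11; μ^(3)=-16

((0, 1, 0); (0, 0, 4); (4, 0, 0))


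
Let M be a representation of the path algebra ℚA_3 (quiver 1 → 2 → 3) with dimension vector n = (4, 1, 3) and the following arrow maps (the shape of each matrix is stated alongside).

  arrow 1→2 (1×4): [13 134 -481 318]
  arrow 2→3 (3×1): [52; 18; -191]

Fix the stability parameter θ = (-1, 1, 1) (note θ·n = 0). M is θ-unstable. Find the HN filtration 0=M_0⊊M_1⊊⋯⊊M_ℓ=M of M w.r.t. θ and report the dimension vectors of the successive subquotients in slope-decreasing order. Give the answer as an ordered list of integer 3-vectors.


Barcode: M ≅ I[1,1]^3, I[1,3], I[3,3]^2. HN layers by μ_θ (2 steps, strictly decreasing):
  μ^(1)=1; μ^(2)=-1

((0, 1, 3); (4, 0, 0))


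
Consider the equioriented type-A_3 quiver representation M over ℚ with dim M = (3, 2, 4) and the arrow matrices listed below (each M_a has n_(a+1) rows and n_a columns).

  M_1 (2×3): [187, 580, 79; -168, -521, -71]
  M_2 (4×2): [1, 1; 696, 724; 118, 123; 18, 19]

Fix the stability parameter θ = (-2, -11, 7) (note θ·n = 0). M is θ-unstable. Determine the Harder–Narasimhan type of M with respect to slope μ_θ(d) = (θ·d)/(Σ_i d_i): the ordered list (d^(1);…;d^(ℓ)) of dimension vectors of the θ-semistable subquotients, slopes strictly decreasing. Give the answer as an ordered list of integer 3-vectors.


Via rank(M_{q-1}∘⋯∘M_p): M ≅ I[1,1], I[1,3]^2, I[3,3]^2.
μ_θ-semistable layers: μ^(1)=7; μ^(2)=-2; μ^(3)=-13/2

((0, 0, 4); (1, 0, 0); (2, 2, 0))


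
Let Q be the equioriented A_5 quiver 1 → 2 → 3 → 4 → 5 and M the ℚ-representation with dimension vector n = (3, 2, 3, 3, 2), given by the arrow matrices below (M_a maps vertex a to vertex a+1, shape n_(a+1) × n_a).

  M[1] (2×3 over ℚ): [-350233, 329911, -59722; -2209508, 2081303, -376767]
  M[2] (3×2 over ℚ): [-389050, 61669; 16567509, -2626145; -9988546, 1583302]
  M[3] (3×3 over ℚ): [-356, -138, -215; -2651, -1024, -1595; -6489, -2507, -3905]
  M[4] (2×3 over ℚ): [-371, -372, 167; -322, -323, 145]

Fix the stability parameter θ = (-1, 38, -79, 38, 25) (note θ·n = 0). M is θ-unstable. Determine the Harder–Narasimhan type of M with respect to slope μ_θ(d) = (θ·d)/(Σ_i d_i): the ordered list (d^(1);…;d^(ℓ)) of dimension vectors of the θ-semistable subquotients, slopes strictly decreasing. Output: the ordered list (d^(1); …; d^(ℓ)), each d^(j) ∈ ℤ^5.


Barcode: M ≅ I[1,1], I[1,5]^2, I[3,4]. HN layers by μ_θ (5 steps, strictly decreasing):
  μ^(1)=38; μ^(2)=63/2; μ^(3)=-1; μ^(4)=-14; μ^(5)=-79

((0, 0, 0, 1, 0); (0, 0, 0, 2, 2); (1, 0, 0, 0, 0); (2, 2, 2, 0, 0); (0, 0, 1, 0, 0))


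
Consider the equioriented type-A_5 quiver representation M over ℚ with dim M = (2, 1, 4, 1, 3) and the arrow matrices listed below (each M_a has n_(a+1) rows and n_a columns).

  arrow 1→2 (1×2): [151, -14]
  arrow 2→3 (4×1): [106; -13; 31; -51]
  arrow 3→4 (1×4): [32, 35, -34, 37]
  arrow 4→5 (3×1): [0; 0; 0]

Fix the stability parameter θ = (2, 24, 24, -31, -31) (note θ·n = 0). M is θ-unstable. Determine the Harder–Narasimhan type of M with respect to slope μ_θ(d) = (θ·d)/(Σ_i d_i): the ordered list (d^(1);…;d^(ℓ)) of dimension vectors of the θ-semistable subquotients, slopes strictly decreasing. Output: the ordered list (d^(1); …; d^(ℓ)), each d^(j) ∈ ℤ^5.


Via rank(M_{q-1}∘⋯∘M_p): M ≅ I[1,1], I[1,4], I[3,3]^3, I[5,5]^3.
μ_θ-semistable layers: μ^(1)=24; μ^(2)=17/3; μ^(3)=2; μ^(4)=-31

((0, 0, 3, 0, 0); (0, 1, 1, 1, 0); (2, 0, 0, 0, 0); (0, 0, 0, 0, 3))


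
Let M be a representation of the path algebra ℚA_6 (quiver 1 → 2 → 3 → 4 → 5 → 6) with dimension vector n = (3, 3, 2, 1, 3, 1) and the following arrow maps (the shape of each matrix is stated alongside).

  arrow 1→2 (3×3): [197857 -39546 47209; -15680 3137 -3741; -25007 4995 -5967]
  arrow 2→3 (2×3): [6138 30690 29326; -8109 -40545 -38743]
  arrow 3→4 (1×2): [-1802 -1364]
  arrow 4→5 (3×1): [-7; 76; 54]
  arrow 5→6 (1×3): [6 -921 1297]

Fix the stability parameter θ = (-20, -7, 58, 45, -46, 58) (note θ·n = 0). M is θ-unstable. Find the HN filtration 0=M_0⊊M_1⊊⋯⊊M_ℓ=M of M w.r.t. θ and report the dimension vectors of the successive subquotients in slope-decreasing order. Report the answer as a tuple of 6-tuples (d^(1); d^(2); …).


Barcode: M ≅ I[1,2]^2, I[1,3], I[3,5], I[5,5], I[5,6]. HN layers by μ_θ (5 steps, strictly decreasing):
  μ^(1)=58; μ^(2)=19; μ^(3)=-7; μ^(4)=-20; μ^(5)=-46

((0, 0, 1, 0, 0, 1); (0, 0, 1, 1, 1, 0); (0, 3, 0, 0, 0, 0); (3, 0, 0, 0, 0, 0); (0, 0, 0, 0, 2, 0))


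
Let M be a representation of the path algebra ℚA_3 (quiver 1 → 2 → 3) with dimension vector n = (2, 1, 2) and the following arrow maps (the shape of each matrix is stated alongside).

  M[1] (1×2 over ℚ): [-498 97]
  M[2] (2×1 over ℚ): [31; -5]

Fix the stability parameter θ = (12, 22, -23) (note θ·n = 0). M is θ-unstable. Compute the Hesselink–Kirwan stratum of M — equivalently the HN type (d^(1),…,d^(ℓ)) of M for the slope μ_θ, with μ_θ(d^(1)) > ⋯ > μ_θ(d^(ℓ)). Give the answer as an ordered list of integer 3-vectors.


Barcode: M ≅ I[1,1], I[1,3], I[3,3]. HN layers by μ_θ (3 steps, strictly decreasing):
  μ^(1)=12; μ^(2)=11/3; μ^(3)=-23

((1, 0, 0); (1, 1, 1); (0, 0, 1))


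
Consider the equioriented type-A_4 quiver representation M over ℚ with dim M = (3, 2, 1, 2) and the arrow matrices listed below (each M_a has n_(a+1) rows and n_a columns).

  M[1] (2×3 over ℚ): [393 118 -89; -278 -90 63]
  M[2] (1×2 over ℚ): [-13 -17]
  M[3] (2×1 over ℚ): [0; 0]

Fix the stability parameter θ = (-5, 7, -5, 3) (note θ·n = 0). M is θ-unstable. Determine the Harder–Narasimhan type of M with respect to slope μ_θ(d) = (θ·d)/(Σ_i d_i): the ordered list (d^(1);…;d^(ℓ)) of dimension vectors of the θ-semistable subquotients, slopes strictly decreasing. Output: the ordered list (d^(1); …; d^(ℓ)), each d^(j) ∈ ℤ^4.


Barcode: M ≅ I[1,1], I[1,2], I[1,3], I[4,4]^2. HN layers by μ_θ (4 steps, strictly decreasing):
  μ^(1)=7; μ^(2)=3; μ^(3)=1; μ^(4)=-5

((0, 1, 0, 0); (0, 0, 0, 2); (0, 1, 1, 0); (3, 0, 0, 0))


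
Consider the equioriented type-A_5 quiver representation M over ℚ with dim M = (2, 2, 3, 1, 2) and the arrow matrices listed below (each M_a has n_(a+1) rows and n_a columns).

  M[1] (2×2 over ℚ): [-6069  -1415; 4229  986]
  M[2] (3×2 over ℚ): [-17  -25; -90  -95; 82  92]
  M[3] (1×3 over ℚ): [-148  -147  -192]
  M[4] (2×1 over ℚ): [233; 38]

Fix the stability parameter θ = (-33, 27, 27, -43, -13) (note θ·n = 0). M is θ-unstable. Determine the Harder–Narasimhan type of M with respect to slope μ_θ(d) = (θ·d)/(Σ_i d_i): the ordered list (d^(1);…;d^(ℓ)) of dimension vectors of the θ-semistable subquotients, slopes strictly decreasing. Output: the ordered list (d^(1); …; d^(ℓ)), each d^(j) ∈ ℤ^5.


Via rank(M_{q-1}∘⋯∘M_p): M ≅ I[1,3], I[1,5], I[3,3], I[5,5].
μ_θ-semistable layers: μ^(1)=27; μ^(2)=-1/2; μ^(3)=-13; μ^(4)=-33

((0, 1, 2, 0, 0); (0, 1, 1, 1, 1); (0, 0, 0, 0, 1); (2, 0, 0, 0, 0))


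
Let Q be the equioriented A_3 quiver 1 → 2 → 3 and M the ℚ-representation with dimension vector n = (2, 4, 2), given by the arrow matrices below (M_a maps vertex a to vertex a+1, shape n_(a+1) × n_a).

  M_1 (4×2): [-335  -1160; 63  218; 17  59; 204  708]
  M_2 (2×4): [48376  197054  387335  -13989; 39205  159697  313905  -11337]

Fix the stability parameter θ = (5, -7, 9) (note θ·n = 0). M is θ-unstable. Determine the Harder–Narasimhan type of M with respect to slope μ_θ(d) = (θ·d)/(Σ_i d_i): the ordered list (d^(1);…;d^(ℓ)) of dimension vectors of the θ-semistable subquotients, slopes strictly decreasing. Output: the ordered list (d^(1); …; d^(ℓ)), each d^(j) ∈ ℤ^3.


Barcode: M ≅ I[1,2], I[1,3], I[2,2], I[2,3]. HN layers by μ_θ (3 steps, strictly decreasing):
  μ^(1)=9; μ^(2)=-1; μ^(3)=-7

((0, 0, 2); (2, 2, 0); (0, 2, 0))


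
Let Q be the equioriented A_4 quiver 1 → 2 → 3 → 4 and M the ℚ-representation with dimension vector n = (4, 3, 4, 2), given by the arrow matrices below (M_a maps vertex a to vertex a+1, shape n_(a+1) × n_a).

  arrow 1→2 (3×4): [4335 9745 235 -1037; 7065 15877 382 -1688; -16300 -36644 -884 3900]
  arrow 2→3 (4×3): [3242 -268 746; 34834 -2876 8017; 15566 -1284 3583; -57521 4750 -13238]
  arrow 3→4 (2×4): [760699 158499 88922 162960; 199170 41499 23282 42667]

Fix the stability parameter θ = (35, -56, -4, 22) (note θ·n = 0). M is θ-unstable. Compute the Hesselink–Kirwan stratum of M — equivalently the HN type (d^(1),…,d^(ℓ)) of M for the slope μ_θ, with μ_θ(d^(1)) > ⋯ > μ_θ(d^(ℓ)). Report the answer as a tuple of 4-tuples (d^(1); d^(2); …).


Via rank(M_{q-1}∘⋯∘M_p): M ≅ I[1,1]^2, I[1,2], I[1,4], I[2,4], I[3,3]^2.
μ_θ-semistable layers: μ^(1)=35; μ^(2)=22; μ^(3)=-4; μ^(4)=-21/2; μ^(5)=-56

((2, 0, 0, 0); (0, 0, 0, 2); (0, 0, 4, 0); (2, 2, 0, 0); (0, 1, 0, 0))


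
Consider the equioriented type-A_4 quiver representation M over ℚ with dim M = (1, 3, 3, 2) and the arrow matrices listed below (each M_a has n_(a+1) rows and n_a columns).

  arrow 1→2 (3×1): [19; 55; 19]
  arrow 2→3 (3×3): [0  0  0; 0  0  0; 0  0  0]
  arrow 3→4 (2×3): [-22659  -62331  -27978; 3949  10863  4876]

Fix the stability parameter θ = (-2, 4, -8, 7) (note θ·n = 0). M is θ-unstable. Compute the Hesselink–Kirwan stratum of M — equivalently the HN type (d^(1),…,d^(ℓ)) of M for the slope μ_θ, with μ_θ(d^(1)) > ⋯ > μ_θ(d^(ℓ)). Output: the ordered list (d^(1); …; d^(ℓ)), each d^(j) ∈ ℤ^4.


Barcode: M ≅ I[1,2], I[2,2]^2, I[3,3], I[3,4]^2. HN layers by μ_θ (4 steps, strictly decreasing):
  μ^(1)=7; μ^(2)=4; μ^(3)=-2; μ^(4)=-8

((0, 0, 0, 2); (0, 3, 0, 0); (1, 0, 0, 0); (0, 0, 3, 0))


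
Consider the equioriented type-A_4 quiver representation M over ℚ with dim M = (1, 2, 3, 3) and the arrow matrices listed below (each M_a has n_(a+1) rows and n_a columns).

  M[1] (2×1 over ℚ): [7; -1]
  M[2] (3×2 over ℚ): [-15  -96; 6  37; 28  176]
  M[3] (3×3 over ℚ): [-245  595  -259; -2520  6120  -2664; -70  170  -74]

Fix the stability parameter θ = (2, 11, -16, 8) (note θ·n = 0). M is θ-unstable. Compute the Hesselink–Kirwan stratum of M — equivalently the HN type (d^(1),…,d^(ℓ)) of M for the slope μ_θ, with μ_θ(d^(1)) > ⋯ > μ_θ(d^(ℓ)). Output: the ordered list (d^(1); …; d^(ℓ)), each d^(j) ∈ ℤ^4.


Via rank(M_{q-1}∘⋯∘M_p): M ≅ I[1,3], I[2,4], I[3,3], I[4,4]^2.
μ_θ-semistable layers: μ^(1)=8; μ^(2)=-1; μ^(3)=-5/2; μ^(4)=-16

((0, 0, 0, 3); (1, 1, 1, 0); (0, 1, 1, 0); (0, 0, 1, 0))


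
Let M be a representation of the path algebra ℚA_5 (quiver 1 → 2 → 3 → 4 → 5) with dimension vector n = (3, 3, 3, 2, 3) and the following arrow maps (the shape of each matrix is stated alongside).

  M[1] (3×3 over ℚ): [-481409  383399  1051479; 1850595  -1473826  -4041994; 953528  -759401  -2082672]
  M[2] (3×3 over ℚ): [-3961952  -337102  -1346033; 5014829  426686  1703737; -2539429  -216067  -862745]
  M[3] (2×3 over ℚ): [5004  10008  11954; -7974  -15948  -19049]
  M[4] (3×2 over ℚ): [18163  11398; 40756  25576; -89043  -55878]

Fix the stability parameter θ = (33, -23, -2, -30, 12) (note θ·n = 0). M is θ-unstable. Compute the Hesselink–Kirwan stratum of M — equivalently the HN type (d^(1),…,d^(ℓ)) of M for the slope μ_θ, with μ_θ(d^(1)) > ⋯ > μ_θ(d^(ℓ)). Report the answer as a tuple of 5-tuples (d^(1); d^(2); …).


Interval decomposition of M: I[1,3]^2, I[1,4], I[4,5], I[5,5]^2.
HN type (ℓ=4): μ^(1)=12; μ^(2)=8/3; μ^(3)=-11/2; μ^(4)=-30

((0, 0, 0, 0, 3); (2, 2, 2, 0, 0); (1, 1, 1, 1, 0); (0, 0, 0, 1, 0))


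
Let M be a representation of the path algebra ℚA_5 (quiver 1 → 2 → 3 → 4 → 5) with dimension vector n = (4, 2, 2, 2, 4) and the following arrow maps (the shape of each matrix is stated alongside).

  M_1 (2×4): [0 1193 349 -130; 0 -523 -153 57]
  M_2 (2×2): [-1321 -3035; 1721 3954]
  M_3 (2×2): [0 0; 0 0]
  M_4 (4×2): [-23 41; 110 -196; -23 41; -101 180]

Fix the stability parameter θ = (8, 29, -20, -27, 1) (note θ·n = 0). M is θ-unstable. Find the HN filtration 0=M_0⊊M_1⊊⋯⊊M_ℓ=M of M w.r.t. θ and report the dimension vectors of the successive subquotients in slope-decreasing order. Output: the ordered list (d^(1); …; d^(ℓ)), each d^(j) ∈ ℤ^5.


Via rank(M_{q-1}∘⋯∘M_p): M ≅ I[1,1]^2, I[1,3]^2, I[4,5]^2, I[5,5]^2.
μ_θ-semistable layers: μ^(1)=8; μ^(2)=17/3; μ^(3)=1; μ^(4)=-27

((2, 0, 0, 0, 0); (2, 2, 2, 0, 0); (0, 0, 0, 0, 4); (0, 0, 0, 2, 0))


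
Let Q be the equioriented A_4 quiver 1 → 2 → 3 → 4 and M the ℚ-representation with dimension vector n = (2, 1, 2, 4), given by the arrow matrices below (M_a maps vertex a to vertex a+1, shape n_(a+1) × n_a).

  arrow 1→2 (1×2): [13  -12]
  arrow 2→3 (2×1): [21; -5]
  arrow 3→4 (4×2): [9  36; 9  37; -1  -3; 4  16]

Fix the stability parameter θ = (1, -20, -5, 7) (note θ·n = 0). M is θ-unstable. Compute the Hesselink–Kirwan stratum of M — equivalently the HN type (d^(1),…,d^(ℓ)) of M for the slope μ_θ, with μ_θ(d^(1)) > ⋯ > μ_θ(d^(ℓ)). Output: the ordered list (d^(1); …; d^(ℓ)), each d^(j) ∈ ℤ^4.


Via rank(M_{q-1}∘⋯∘M_p): M ≅ I[1,1], I[1,4], I[3,4], I[4,4]^2.
μ_θ-semistable layers: μ^(1)=7; μ^(2)=1; μ^(3)=-5; μ^(4)=-19/2

((0, 0, 0, 4); (1, 0, 0, 0); (0, 0, 2, 0); (1, 1, 0, 0))


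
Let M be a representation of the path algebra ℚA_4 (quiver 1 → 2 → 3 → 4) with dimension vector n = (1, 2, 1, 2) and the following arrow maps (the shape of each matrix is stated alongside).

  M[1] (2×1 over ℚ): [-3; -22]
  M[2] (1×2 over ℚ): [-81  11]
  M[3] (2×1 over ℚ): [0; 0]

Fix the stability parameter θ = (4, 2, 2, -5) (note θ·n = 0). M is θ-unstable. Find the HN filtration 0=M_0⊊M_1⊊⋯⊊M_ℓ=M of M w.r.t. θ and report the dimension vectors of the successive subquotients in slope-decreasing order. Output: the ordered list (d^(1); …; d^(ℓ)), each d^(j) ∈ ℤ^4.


Interval decomposition of M: I[1,3], I[2,2], I[4,4]^2.
HN type (ℓ=3): μ^(1)=8/3; μ^(2)=2; μ^(3)=-5

((1, 1, 1, 0); (0, 1, 0, 0); (0, 0, 0, 2))


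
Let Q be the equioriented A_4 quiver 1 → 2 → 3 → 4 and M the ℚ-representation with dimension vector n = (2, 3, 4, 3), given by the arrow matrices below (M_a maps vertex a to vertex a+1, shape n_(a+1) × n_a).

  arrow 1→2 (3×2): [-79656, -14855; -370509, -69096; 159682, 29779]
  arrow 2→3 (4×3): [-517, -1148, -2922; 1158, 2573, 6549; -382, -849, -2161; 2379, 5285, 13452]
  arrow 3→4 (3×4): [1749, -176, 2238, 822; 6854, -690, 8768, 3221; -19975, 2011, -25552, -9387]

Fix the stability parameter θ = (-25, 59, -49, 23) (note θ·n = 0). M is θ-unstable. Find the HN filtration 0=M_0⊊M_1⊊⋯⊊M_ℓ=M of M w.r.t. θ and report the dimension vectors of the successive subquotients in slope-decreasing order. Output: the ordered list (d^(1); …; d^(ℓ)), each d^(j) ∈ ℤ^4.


Barcode: M ≅ I[1,4]^2, I[2,4], I[3,3]. HN layers by μ_θ (4 steps, strictly decreasing):
  μ^(1)=23; μ^(2)=5; μ^(3)=-25; μ^(4)=-49

((0, 0, 0, 3); (0, 3, 3, 0); (2, 0, 0, 0); (0, 0, 1, 0))


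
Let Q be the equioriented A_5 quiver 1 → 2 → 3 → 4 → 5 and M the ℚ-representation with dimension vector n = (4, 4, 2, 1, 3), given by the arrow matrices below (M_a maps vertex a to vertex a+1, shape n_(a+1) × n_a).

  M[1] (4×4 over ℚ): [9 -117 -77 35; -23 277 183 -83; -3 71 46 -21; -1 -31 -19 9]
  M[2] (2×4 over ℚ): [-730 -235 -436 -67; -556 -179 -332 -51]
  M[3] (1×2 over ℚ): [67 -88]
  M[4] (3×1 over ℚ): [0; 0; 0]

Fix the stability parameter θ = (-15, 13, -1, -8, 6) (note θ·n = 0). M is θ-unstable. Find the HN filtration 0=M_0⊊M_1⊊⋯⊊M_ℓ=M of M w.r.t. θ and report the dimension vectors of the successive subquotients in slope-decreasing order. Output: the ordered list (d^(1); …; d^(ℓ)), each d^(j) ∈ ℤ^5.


Interval decomposition of M: I[1,1], I[1,2], I[1,3], I[1,4], I[2,2], I[5,5]^3.
HN type (ℓ=4): μ^(1)=13; μ^(2)=6; μ^(3)=4/3; μ^(4)=-15

((0, 2, 0, 0, 0); (0, 1, 1, 0, 3); (0, 1, 1, 1, 0); (4, 0, 0, 0, 0))


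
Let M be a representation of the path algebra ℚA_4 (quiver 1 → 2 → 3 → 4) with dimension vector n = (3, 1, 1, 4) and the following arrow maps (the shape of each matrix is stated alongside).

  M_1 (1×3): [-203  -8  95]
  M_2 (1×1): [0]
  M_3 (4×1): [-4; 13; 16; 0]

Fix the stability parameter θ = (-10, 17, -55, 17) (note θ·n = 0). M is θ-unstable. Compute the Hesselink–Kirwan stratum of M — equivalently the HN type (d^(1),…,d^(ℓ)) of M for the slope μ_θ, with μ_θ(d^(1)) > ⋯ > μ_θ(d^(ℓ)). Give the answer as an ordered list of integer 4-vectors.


Via rank(M_{q-1}∘⋯∘M_p): M ≅ I[1,1]^2, I[1,2], I[3,4], I[4,4]^3.
μ_θ-semistable layers: μ^(1)=17; μ^(2)=-10; μ^(3)=-55

((0, 1, 0, 4); (3, 0, 0, 0); (0, 0, 1, 0))


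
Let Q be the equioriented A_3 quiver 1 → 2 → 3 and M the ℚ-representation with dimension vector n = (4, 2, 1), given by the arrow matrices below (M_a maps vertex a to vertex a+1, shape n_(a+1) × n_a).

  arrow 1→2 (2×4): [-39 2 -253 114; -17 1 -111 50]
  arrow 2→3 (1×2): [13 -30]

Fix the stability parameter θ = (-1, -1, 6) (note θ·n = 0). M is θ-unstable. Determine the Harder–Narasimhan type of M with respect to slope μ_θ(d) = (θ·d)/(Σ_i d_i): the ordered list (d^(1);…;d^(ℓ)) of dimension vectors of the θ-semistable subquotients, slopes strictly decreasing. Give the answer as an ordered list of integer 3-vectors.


Interval decomposition of M: I[1,1]^2, I[1,2], I[1,3].
HN type (ℓ=2): μ^(1)=6; μ^(2)=-1

((0, 0, 1); (4, 2, 0))


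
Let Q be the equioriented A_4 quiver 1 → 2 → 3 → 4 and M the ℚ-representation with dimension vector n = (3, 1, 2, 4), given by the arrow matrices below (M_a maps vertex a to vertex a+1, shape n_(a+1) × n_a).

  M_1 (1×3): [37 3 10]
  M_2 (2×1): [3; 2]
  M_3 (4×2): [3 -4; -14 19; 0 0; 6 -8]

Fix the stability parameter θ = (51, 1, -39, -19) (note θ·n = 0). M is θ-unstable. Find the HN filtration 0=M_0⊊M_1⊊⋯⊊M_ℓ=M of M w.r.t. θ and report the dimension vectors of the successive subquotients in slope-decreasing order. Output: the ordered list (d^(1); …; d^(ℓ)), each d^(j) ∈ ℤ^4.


Barcode: M ≅ I[1,1]^2, I[1,4], I[3,4], I[4,4]^2. HN layers by μ_θ (4 steps, strictly decreasing):
  μ^(1)=51; μ^(2)=-3/2; μ^(3)=-19; μ^(4)=-39

((2, 0, 0, 0); (1, 1, 1, 1); (0, 0, 0, 3); (0, 0, 1, 0))


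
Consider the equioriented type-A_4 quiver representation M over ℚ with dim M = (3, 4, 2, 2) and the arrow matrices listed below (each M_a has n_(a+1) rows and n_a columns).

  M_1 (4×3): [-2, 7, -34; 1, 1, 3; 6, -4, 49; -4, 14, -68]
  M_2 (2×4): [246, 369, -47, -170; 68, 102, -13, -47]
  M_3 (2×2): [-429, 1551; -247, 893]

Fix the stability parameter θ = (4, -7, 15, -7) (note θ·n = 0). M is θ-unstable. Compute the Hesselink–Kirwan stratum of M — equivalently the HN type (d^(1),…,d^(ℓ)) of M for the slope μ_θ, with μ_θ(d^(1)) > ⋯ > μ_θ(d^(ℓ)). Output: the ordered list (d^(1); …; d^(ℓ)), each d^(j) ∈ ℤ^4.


Via rank(M_{q-1}∘⋯∘M_p): M ≅ I[1,2], I[1,3], I[1,4], I[2,2], I[4,4].
μ_θ-semistable layers: μ^(1)=15; μ^(2)=4; μ^(3)=-3/2; μ^(4)=-7

((0, 0, 1, 0); (0, 0, 1, 1); (3, 3, 0, 0); (0, 1, 0, 1))


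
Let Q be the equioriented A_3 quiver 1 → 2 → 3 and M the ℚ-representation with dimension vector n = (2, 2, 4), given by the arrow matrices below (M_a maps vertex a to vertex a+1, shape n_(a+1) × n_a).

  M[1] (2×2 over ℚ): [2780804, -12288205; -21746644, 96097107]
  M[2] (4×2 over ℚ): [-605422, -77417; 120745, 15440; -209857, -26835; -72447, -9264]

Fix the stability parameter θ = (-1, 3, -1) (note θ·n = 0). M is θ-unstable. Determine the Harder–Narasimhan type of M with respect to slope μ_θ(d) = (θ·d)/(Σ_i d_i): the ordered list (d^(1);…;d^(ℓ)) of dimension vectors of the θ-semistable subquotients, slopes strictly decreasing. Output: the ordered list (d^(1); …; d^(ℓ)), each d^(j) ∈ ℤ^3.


Interval decomposition of M: I[1,3]^2, I[3,3]^2.
HN type (ℓ=2): μ^(1)=1; μ^(2)=-1

((0, 2, 2); (2, 0, 2))


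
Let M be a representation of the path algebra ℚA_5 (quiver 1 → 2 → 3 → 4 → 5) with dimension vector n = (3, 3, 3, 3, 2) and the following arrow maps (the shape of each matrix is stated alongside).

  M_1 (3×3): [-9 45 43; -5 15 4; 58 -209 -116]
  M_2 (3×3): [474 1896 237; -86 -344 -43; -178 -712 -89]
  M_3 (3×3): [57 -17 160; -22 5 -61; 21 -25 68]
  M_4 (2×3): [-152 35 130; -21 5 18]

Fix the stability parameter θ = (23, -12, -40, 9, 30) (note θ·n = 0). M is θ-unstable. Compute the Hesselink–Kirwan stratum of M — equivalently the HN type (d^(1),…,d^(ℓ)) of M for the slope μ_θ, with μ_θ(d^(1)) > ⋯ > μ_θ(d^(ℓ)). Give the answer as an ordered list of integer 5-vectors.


Via rank(M_{q-1}∘⋯∘M_p): M ≅ I[1,2]^2, I[1,3], I[3,5]^2, I[4,4].
μ_θ-semistable layers: μ^(1)=30; μ^(2)=9; μ^(3)=11/2; μ^(4)=-29/3; μ^(5)=-40

((0, 0, 0, 0, 2); (0, 0, 0, 3, 0); (2, 2, 0, 0, 0); (1, 1, 1, 0, 0); (0, 0, 2, 0, 0))


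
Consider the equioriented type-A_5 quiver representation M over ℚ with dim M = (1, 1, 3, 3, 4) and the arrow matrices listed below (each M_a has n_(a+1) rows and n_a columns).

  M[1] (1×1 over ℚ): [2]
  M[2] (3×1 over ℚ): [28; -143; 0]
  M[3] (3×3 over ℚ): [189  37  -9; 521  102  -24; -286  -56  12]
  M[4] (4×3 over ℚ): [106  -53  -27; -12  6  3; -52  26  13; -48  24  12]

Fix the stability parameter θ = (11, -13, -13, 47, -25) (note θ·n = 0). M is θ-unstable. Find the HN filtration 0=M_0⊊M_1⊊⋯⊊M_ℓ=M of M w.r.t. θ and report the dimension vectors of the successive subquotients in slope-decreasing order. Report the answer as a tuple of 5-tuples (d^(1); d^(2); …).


Barcode: M ≅ I[1,4], I[3,3], I[3,5], I[4,5], I[5,5]^2. HN layers by μ_θ (5 steps, strictly decreasing):
  μ^(1)=47; μ^(2)=11; μ^(3)=-5; μ^(4)=-13; μ^(5)=-25

((0, 0, 0, 1, 0); (0, 0, 0, 2, 2); (1, 1, 1, 0, 0); (0, 0, 2, 0, 0); (0, 0, 0, 0, 2))


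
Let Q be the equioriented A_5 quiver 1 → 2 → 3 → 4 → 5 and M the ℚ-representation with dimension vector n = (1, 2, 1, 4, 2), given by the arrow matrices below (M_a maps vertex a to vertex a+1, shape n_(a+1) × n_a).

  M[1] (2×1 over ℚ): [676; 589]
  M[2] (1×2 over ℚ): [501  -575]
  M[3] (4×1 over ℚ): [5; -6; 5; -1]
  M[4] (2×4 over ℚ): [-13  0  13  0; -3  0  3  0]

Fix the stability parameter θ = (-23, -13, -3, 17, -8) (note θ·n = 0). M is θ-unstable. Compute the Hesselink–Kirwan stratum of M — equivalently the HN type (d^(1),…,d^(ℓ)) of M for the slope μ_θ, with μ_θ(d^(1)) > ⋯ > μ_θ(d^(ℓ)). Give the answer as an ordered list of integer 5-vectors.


Barcode: M ≅ I[1,4], I[2,2], I[4,4]^2, I[4,5], I[5,5]. HN layers by μ_θ (6 steps, strictly decreasing):
  μ^(1)=17; μ^(2)=9/2; μ^(3)=-3; μ^(4)=-8; μ^(5)=-13; μ^(6)=-23

((0, 0, 0, 3, 0); (0, 0, 0, 1, 1); (0, 0, 1, 0, 0); (0, 0, 0, 0, 1); (0, 2, 0, 0, 0); (1, 0, 0, 0, 0))


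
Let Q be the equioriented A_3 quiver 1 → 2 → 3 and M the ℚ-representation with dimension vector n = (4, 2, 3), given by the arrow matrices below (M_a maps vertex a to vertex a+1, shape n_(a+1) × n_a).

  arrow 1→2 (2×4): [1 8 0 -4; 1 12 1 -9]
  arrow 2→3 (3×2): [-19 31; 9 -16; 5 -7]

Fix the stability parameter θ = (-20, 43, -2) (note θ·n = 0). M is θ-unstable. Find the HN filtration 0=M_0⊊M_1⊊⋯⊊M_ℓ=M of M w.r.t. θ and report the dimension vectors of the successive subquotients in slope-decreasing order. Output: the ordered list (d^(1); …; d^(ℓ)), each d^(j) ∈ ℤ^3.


Via rank(M_{q-1}∘⋯∘M_p): M ≅ I[1,1]^2, I[1,3]^2, I[3,3].
μ_θ-semistable layers: μ^(1)=41/2; μ^(2)=-2; μ^(3)=-20

((0, 2, 2); (0, 0, 1); (4, 0, 0))


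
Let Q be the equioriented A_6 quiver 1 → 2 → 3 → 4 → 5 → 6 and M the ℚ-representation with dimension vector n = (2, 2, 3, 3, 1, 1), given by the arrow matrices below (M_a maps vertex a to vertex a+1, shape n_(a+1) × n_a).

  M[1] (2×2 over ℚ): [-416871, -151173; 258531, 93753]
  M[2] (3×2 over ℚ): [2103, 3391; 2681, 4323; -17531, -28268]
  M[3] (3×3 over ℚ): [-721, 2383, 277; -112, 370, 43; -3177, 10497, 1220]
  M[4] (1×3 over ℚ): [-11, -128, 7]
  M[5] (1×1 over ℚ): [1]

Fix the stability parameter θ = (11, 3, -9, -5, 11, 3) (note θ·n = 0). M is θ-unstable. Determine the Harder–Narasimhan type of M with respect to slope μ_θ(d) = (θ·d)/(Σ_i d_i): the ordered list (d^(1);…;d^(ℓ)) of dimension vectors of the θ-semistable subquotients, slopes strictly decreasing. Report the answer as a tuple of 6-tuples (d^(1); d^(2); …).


Via rank(M_{q-1}∘⋯∘M_p): M ≅ I[1,1], I[1,6], I[2,3], I[3,4], I[4,4].
μ_θ-semistable layers: μ^(1)=11; μ^(2)=7; μ^(3)=0; μ^(4)=-3; μ^(5)=-5; μ^(6)=-9

((1, 0, 0, 0, 0, 0); (0, 0, 0, 0, 1, 1); (1, 1, 1, 1, 0, 0); (0, 1, 1, 0, 0, 0); (0, 0, 0, 2, 0, 0); (0, 0, 1, 0, 0, 0))


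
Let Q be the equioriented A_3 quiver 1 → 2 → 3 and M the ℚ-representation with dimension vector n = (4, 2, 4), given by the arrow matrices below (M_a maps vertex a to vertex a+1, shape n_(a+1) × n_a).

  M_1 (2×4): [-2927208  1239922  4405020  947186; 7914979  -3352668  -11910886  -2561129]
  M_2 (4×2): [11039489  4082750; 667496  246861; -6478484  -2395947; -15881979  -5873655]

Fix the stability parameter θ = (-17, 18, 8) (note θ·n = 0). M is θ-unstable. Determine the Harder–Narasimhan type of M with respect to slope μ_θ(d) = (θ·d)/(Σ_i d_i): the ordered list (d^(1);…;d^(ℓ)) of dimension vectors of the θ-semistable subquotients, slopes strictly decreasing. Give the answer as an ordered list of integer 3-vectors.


Via rank(M_{q-1}∘⋯∘M_p): M ≅ I[1,1]^2, I[1,3]^2, I[3,3]^2.
μ_θ-semistable layers: μ^(1)=13; μ^(2)=8; μ^(3)=-17

((0, 2, 2); (0, 0, 2); (4, 0, 0))


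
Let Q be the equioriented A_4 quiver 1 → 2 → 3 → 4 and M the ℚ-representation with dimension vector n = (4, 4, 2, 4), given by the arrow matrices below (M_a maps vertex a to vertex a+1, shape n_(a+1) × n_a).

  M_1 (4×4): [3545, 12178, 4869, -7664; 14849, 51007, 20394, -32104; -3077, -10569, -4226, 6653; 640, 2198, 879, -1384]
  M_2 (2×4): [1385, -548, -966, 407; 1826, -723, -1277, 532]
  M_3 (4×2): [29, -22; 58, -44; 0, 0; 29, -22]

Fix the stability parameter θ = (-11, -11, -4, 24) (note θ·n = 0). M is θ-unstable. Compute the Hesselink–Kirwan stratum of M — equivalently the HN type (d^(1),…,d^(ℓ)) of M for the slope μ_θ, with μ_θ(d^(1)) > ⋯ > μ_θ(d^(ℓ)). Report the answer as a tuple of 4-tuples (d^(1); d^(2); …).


Via rank(M_{q-1}∘⋯∘M_p): M ≅ I[1,2]^2, I[1,3], I[1,4], I[4,4]^3.
μ_θ-semistable layers: μ^(1)=24; μ^(2)=-4; μ^(3)=-11

((0, 0, 0, 4); (0, 0, 2, 0); (4, 4, 0, 0))


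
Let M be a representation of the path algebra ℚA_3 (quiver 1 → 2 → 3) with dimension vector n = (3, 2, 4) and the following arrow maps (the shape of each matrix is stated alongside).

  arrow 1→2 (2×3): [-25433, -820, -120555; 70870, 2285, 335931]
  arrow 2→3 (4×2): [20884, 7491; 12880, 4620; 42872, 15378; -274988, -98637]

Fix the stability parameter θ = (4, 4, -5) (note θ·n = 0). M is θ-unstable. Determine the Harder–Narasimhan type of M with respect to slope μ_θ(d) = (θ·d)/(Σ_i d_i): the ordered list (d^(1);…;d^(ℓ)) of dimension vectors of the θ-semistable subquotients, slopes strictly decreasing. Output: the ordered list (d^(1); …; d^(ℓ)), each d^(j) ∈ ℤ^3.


Barcode: M ≅ I[1,1], I[1,2], I[1,3], I[3,3]^3. HN layers by μ_θ (3 steps, strictly decreasing):
  μ^(1)=4; μ^(2)=1; μ^(3)=-5

((2, 1, 0); (1, 1, 1); (0, 0, 3))


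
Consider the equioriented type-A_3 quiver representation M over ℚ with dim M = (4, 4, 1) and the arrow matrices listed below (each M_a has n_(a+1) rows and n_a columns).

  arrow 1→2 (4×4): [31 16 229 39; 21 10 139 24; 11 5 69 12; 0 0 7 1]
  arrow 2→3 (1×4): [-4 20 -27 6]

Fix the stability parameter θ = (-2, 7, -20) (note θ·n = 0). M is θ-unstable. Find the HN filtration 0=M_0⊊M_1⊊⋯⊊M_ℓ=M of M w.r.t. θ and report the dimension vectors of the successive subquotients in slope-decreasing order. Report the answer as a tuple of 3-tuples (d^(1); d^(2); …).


Interval decomposition of M: I[1,2]^3, I[1,3].
HN type (ℓ=3): μ^(1)=7; μ^(2)=-2; μ^(3)=-5

((0, 3, 0); (3, 0, 0); (1, 1, 1))


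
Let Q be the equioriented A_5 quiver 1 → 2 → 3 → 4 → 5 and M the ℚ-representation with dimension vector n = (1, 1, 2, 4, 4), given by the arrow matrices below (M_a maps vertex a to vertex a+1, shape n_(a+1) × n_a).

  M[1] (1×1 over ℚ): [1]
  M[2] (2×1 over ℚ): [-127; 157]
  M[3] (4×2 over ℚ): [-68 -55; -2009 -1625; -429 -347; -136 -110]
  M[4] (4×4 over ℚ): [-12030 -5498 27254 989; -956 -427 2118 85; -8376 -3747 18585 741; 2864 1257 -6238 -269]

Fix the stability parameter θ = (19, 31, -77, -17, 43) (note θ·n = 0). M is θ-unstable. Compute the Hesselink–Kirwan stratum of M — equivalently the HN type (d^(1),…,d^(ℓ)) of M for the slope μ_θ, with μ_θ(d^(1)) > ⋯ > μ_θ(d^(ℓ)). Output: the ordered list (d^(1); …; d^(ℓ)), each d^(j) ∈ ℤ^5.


Interval decomposition of M: I[1,4], I[3,5], I[4,5]^2, I[5,5].
HN type (ℓ=4): μ^(1)=43; μ^(2)=-11; μ^(3)=-17; μ^(4)=-77

((0, 0, 0, 0, 4); (1, 1, 1, 1, 0); (0, 0, 0, 3, 0); (0, 0, 1, 0, 0))
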